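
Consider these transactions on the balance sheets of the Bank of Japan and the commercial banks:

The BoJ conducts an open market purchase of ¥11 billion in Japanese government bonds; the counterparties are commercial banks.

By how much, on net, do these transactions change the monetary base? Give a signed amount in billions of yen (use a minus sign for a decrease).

BoJ balance sheet:
  Assets:      Securities +¥11B
  Liabilities: Bank reserves +¥11B
Commercial banking system:
  Assets:      Reserves at CB +¥11B, Securities −¥11B
  Liabilities: no change
Monetary base = currency + reserves: 0 + (+¥11B) = +¥11 billion.

+¥11 billion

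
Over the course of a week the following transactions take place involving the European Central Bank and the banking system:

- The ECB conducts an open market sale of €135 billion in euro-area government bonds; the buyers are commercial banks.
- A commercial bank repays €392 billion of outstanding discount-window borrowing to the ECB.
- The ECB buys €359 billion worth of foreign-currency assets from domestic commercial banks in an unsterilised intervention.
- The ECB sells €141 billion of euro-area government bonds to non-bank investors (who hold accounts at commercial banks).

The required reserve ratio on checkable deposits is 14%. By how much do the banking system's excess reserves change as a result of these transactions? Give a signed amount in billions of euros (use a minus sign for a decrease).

-€289.26 billion

OMO sale (to banks) €135 billion: reserves −€135B, deposits 0.
Discount-window repayment €392 billion: reserves −€392B, deposits 0.
FX purchase €359 billion: reserves +€359B, deposits 0.
Asset sale (to non-banks) €141 billion: reserves −€141B, deposits −€141B.
Totals: Δreserves = −€309B, Δdeposits = −€141B.
Δrequired reserves = 14% × −€141B = −€19.74B.
Δexcess reserves = Δreserves − Δrequired = −€309B − (−€19.74B) = -€289.26 billion.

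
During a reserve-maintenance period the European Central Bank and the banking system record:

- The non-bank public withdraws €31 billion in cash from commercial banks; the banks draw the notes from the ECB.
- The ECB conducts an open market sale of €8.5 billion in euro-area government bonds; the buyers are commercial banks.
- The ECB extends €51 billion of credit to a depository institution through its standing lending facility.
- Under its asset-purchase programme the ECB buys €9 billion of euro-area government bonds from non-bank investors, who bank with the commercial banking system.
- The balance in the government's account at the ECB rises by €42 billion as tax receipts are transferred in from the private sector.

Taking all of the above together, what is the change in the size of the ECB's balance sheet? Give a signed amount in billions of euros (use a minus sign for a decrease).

ECB balance sheet:
  Assets:      Securities +€0.5B, Loans to banks +€51B
  Liabilities: Bank reserves −€21.5B, Currency in circulation +€31B, Government deposits +€42B
Commercial banking system:
  Assets:      Reserves at CB −€21.5B, Securities +€8.5B
  Liabilities: Checkable deposits −€64B, Borrowings from CB +€51B
Change in total ECB assets = +€51.5 billion.

+€51.5 billion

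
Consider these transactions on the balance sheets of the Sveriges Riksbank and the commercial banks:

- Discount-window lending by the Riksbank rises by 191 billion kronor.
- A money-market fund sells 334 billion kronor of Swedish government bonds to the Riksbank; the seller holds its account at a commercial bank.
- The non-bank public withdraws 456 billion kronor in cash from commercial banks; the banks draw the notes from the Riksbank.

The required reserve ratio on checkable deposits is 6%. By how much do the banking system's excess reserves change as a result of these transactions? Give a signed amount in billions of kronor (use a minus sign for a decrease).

+76.32 billion

Discount-window loan 191 billion kronor: reserves +191B, deposits 0.
Asset purchase (from non-banks) 334 billion kronor: reserves +334B, deposits +334B.
Currency withdrawal 456 billion kronor: reserves −456B, deposits −456B.
Totals: Δreserves = +69B, Δdeposits = −122B.
Δrequired reserves = 6% × −122B = −7.32B.
Δexcess reserves = Δreserves − Δrequired = +69B − (−7.32B) = +76.32 billion.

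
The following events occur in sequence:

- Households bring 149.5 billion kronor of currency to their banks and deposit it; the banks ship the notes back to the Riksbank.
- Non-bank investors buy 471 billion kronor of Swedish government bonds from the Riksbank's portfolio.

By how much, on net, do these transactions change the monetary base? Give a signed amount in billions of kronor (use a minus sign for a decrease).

Riksbank balance sheet:
  Assets:      Securities −471B
  Liabilities: Bank reserves −321.5B, Currency in circulation −149.5B
Monetary base = currency + reserves: −149.5B + (−321.5B) = -471 billion.

-471 billion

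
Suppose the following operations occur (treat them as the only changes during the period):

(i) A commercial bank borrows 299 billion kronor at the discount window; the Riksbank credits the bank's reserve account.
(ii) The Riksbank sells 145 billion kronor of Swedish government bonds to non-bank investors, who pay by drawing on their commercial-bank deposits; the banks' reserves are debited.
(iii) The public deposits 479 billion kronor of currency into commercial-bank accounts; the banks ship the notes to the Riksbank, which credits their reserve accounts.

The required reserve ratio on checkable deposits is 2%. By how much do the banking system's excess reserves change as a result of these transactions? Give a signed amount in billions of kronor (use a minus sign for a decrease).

Discount-window loan 299 billion kronor: reserves +299B, deposits 0.
Asset sale (to non-banks) 145 billion kronor: reserves −145B, deposits −145B.
Currency deposit 479 billion kronor: reserves +479B, deposits +479B.
Totals: Δreserves = +633B, Δdeposits = +334B.
Δrequired reserves = 2% × +334B = +6.68B.
Δexcess reserves = Δreserves − Δrequired = +633B − (+6.68B) = +626.32 billion.

+626.32 billion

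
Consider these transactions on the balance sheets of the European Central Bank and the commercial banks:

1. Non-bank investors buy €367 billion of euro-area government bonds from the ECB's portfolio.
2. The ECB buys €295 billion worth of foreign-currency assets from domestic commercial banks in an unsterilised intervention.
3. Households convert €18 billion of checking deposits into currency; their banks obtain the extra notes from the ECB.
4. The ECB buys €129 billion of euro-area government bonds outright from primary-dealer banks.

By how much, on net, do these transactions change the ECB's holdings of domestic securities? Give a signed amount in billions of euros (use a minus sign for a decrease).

-€238 billion

Asset sale (to non-banks) €367 billion: securities removed from the ECB's portfolio → −€367B.
FX purchase €295 billion: the ECB's securities portfolio is untouched → 0.
Currency withdrawal €18 billion: the ECB's securities portfolio is untouched → 0.
OMO purchase (from banks) €129 billion: securities added to the ECB's portfolio → +€129B.
Net: −367 + 0 + 0 + 129 = -€238 billion.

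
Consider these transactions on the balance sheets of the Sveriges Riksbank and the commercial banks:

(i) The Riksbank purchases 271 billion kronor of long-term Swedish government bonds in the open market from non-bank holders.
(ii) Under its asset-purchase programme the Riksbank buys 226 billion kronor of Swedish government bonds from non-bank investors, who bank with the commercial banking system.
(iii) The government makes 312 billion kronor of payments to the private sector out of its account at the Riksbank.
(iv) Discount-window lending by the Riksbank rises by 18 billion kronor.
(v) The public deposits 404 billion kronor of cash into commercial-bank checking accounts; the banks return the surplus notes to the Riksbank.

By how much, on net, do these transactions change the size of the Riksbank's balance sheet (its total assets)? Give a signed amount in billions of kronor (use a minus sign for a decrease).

Riksbank balance sheet:
  Assets:      Securities +497B, Loans to banks +18B
  Liabilities: Bank reserves +1231B, Currency in circulation −404B, Government deposits −312B
Change in total Riksbank assets = +515 billion.

+515 billion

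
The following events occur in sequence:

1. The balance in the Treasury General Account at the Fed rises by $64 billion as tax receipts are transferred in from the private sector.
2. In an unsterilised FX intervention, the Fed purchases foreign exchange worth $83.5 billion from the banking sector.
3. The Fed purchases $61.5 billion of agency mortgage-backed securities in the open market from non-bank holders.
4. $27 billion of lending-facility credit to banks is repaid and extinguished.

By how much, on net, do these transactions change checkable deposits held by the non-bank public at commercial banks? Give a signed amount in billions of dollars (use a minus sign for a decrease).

-$2.5 billion

Government account inflow $64 billion: non-bank counterparties' bank balances fall → −$64B.
FX purchase $83.5 billion: the counterparty is a bank, so public deposits are unchanged → 0.
Asset purchase (from non-banks) $61.5 billion: non-bank counterparties' bank balances rise → +$61.5B.
Discount-window repayment $27 billion: the counterparty is a bank, so public deposits are unchanged → 0.
Net: −64 + 0 + 61.5 + 0 = -$2.5 billion.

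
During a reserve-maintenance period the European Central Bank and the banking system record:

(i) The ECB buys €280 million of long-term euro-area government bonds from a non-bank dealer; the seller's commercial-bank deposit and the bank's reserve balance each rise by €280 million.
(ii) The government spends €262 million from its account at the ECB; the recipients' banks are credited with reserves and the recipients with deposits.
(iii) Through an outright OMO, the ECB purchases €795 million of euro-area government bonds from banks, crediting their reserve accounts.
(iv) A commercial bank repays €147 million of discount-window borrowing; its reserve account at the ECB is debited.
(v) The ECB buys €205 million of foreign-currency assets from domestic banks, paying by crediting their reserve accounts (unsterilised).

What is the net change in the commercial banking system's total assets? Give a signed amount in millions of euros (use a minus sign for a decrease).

Asset purchase (from non-banks) €280 million: bank balance sheets expand → +€280M.
Government spending €262 million: bank balance sheets expand → +€262M.
OMO purchase (from banks) €795 million: just an asset swap on bank balance sheets → 0.
Discount-window repayment €147 million: bank balance sheets shrink → −€147M.
FX purchase €205 million: just an asset swap on bank balance sheets → 0.
Net: 280 + 262 + 0 − 147 + 0 = +€395 million.

+€395 million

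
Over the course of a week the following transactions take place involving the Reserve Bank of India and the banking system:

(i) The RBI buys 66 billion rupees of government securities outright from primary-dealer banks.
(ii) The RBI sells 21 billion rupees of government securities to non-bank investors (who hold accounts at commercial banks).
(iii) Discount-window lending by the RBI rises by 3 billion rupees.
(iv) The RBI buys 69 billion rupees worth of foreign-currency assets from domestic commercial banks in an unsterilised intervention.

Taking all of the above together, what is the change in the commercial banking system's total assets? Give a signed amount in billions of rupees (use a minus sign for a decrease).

-18 billion

OMO purchase (from banks) 66 billion rupees: just an asset swap on bank balance sheets → 0.
Asset sale (to non-banks) 21 billion rupees: bank balance sheets shrink → −21B.
Discount-window loan 3 billion rupees: bank balance sheets expand → +3B.
FX purchase 69 billion rupees: just an asset swap on bank balance sheets → 0.
Net: 0 − 21 + 3 + 0 = -18 billion.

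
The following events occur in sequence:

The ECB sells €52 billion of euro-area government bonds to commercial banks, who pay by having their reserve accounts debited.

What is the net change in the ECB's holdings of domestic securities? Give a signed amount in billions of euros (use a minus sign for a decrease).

-€52 billion

OMO sale (to banks) €52 billion: securities removed from the ECB's portfolio → −€52B.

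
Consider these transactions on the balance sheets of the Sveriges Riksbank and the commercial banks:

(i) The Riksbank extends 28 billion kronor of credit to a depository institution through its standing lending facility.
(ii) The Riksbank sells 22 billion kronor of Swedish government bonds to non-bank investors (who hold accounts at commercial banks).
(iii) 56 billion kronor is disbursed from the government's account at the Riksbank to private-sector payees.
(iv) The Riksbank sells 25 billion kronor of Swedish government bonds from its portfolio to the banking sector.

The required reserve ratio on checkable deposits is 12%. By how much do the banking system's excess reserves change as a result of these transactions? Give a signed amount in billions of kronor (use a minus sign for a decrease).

+32.92 billion

Discount-window loan 28 billion kronor: reserves +28B, deposits 0.
Asset sale (to non-banks) 22 billion kronor: reserves −22B, deposits −22B.
Government spending 56 billion kronor: reserves +56B, deposits +56B.
OMO sale (to banks) 25 billion kronor: reserves −25B, deposits 0.
Totals: Δreserves = +37B, Δdeposits = +34B.
Δrequired reserves = 12% × +34B = +4.08B.
Δexcess reserves = Δreserves − Δrequired = +37B − (+4.08B) = +32.92 billion.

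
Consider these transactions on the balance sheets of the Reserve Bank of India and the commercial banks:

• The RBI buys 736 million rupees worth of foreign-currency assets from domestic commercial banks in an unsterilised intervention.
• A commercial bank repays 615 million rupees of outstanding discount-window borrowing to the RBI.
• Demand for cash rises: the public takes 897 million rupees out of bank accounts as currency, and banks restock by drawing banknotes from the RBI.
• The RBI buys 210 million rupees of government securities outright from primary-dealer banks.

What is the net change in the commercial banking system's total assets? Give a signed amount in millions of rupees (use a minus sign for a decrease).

FX purchase 736 million rupees: just an asset swap on bank balance sheets → 0.
Discount-window repayment 615 million rupees: bank balance sheets shrink → −615M.
Currency withdrawal 897 million rupees: bank balance sheets shrink → −897M.
OMO purchase (from banks) 210 million rupees: just an asset swap on bank balance sheets → 0.
Net: 0 − 615 − 897 + 0 = -1512 million.

-1512 million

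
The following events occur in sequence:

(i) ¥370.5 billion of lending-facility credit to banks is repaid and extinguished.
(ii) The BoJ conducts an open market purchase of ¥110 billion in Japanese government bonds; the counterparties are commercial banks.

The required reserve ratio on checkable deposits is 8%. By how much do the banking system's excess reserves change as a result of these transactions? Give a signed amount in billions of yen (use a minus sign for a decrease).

-¥260.5 billion

Discount-window repayment ¥370.5 billion: reserves −¥370.5B, deposits 0.
OMO purchase (from banks) ¥110 billion: reserves +¥110B, deposits 0.
Totals: Δreserves = −¥260.5B, Δdeposits = 0.
Δrequired reserves = 8% × 0 = 0.
Δexcess reserves = Δreserves − Δrequired = −¥260.5B − (0) = -¥260.5 billion.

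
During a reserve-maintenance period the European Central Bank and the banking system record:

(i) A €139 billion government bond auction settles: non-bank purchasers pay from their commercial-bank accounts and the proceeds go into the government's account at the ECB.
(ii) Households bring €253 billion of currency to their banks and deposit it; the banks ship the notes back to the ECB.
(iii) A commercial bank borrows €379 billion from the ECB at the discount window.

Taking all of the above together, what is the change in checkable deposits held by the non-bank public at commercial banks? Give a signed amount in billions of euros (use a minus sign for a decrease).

+€114 billion

Government account inflow €139 billion: non-bank counterparties' bank balances fall → −€139B.
Currency deposit €253 billion: non-bank counterparties' bank balances rise → +€253B.
Discount-window loan €379 billion: the counterparty is a bank, so public deposits are unchanged → 0.
Net: −139 + 253 + 0 = +€114 billion.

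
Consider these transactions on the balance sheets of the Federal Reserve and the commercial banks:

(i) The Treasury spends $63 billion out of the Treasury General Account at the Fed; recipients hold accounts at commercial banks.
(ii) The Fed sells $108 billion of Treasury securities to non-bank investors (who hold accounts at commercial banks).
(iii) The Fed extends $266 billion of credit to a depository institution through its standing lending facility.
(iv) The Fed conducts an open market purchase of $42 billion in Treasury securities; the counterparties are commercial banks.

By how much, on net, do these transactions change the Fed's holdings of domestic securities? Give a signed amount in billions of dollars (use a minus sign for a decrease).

-$66 billion

Government spending $63 billion: the Fed's securities portfolio is untouched → 0.
Asset sale (to non-banks) $108 billion: securities removed from the Fed's portfolio → −$108B.
Discount-window loan $266 billion: the Fed's securities portfolio is untouched → 0.
OMO purchase (from banks) $42 billion: securities added to the Fed's portfolio → +$42B.
Net: 0 − 108 + 0 + 42 = -$66 billion.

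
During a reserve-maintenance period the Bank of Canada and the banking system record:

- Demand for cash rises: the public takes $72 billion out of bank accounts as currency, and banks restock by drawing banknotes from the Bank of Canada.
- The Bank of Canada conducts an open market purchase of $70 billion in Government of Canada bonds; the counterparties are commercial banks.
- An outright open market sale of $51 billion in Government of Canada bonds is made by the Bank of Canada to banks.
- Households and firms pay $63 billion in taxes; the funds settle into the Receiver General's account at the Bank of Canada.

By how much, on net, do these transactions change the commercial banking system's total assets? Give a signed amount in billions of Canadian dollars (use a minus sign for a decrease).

Currency withdrawal $72 billion: bank balance sheets shrink → −$72B.
OMO purchase (from banks) $70 billion: just an asset swap on bank balance sheets → 0.
OMO sale (to banks) $51 billion: just an asset swap on bank balance sheets → 0.
Government account inflow $63 billion: bank balance sheets shrink → −$63B.
Net: −72 + 0 + 0 − 63 = -$135 billion.

-$135 billion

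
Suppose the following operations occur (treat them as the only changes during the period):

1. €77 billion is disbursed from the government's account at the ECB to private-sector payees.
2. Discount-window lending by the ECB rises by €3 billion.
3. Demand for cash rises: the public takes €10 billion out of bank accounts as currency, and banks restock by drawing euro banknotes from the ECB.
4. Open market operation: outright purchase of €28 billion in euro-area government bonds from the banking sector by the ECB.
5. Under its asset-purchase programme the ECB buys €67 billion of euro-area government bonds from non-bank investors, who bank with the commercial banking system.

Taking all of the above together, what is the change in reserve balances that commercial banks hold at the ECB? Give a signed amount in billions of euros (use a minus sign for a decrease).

+€165 billion

ECB balance sheet:
  Assets:      Securities +€95B, Loans to banks +€3B
  Liabilities: Bank reserves +€165B, Currency in circulation +€10B, Government deposits −€77B
Commercial banking system:
  Assets:      Reserves at CB +€165B, Securities −€28B
  Liabilities: Checkable deposits +€134B, Borrowings from CB +€3B
So the change in reserve balances that commercial banks hold at the ECB is +€165 billion.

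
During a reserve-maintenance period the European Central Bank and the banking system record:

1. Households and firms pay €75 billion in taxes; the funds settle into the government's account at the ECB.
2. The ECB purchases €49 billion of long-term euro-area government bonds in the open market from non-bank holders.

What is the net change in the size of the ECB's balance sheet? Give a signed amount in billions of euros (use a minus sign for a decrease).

+€49 billion

ECB balance sheet:
  Assets:      Securities +€49B
  Liabilities: Bank reserves −€26B, Government deposits +€75B
Commercial banking system:
  Assets:      Reserves at CB −€26B
  Liabilities: Checkable deposits −€26B
Change in total ECB assets = +€49 billion.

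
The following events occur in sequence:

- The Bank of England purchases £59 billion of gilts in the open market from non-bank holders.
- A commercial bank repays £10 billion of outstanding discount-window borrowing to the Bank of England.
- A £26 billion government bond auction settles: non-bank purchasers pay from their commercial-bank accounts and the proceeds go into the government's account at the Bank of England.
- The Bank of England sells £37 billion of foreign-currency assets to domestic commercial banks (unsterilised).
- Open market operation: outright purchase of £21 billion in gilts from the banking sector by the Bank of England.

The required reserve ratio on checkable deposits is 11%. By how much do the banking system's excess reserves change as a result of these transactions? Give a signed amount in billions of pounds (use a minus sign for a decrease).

Asset purchase (from non-banks) £59 billion: reserves +£59B, deposits +£59B.
Discount-window repayment £10 billion: reserves −£10B, deposits 0.
Government account inflow £26 billion: reserves −£26B, deposits −£26B.
FX sale £37 billion: reserves −£37B, deposits 0.
OMO purchase (from banks) £21 billion: reserves +£21B, deposits 0.
Totals: Δreserves = +£7B, Δdeposits = +£33B.
Δrequired reserves = 11% × +£33B = +£3.63B.
Δexcess reserves = Δreserves − Δrequired = +£7B − (+£3.63B) = +£3.37 billion.

+£3.37 billion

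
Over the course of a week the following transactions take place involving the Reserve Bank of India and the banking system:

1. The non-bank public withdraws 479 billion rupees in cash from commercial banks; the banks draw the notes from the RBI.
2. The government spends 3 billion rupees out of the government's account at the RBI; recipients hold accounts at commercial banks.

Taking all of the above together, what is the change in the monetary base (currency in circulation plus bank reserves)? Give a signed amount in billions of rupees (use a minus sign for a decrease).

+3 billion

RBI balance sheet:
  Assets:      no change
  Liabilities: Bank reserves −476B, Currency in circulation +479B, Government deposits −3B
Commercial banking system:
  Assets:      Reserves at CB −476B
  Liabilities: Checkable deposits −476B
Monetary base = currency + reserves: +479B + (−476B) = +3 billion.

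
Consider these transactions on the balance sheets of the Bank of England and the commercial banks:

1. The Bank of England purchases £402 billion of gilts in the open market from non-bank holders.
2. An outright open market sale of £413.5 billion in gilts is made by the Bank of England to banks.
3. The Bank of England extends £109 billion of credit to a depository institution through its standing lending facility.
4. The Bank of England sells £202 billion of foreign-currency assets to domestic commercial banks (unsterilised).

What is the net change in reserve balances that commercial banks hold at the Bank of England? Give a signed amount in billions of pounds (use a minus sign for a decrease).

-£104.5 billion

Bank of England balance sheet:
  Assets:      Securities −£11.5B, Loans to banks +£109B, Foreign assets −£202B
  Liabilities: Bank reserves −£104.5B
So the change in reserve balances that commercial banks hold at the Bank of England is -£104.5 billion.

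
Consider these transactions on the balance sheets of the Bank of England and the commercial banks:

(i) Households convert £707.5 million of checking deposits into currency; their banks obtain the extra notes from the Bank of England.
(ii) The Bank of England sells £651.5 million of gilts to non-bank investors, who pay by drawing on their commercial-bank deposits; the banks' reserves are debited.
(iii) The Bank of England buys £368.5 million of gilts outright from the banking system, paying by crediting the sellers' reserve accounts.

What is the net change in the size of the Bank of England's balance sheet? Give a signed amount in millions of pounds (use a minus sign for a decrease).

Bank of England balance sheet:
  Assets:      Securities −£283M
  Liabilities: Bank reserves −£990.5M, Currency in circulation +£707.5M
Change in total Bank of England assets = -£283 million.

-£283 million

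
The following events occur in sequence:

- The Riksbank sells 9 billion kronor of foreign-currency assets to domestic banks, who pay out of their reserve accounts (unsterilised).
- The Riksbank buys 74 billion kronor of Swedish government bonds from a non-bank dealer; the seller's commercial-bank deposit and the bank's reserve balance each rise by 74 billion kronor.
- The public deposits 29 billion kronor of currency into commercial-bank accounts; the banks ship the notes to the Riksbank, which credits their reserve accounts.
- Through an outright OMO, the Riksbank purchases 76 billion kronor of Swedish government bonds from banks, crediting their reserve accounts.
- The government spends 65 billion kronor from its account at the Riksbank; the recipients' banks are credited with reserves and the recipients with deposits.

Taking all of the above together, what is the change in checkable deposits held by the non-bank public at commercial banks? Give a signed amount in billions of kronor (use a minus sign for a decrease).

Riksbank balance sheet:
  Assets:      Securities +150B, Foreign assets −9B
  Liabilities: Bank reserves +235B, Currency in circulation −29B, Government deposits −65B
Commercial banking system:
  Assets:      Reserves at CB +235B, Securities −76B, Foreign assets +9B
  Liabilities: Checkable deposits +168B
So the change in checkable deposits held by the non-bank public at commercial banks is +168 billion.

+168 billion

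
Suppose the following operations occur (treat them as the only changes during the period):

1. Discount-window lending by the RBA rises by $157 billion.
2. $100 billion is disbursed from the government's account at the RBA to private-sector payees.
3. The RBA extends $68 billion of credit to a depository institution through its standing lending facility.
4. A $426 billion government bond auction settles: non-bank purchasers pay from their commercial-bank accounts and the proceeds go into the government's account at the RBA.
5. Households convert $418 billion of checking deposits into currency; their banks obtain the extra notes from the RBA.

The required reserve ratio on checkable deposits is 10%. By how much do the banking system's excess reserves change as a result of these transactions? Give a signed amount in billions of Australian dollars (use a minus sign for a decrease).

Discount-window loan $157 billion: reserves +$157B, deposits 0.
Government spending $100 billion: reserves +$100B, deposits +$100B.
Discount-window loan $68 billion: reserves +$68B, deposits 0.
Government account inflow $426 billion: reserves −$426B, deposits −$426B.
Currency withdrawal $418 billion: reserves −$418B, deposits −$418B.
Totals: Δreserves = −$519B, Δdeposits = −$744B.
Δrequired reserves = 10% × −$744B = −$74.4B.
Δexcess reserves = Δreserves − Δrequired = −$519B − (−$74.4B) = -$444.6 billion.

-$444.6 billion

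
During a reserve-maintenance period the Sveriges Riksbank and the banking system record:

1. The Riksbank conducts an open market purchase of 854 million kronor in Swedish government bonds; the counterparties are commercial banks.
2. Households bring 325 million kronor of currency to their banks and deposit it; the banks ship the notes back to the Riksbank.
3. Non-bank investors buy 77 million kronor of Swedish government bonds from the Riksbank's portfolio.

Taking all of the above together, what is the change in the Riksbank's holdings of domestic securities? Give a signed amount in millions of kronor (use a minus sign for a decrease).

+777 million

OMO purchase (from banks) 854 million kronor: securities added to the Riksbank's portfolio → +854M.
Currency deposit 325 million kronor: the Riksbank's securities portfolio is untouched → 0.
Asset sale (to non-banks) 77 million kronor: securities removed from the Riksbank's portfolio → −77M.
Net: 854 + 0 − 77 = +777 million.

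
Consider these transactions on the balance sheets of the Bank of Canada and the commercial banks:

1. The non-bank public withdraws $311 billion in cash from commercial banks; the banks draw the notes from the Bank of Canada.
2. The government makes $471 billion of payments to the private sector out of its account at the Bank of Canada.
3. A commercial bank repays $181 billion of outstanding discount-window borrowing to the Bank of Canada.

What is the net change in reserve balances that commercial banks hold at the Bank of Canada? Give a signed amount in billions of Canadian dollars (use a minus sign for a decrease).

Bank of Canada balance sheet:
  Assets:      Loans to banks −$181B
  Liabilities: Bank reserves −$21B, Currency in circulation +$311B, Government deposits −$471B
Commercial banking system:
  Assets:      Reserves at CB −$21B
  Liabilities: Checkable deposits +$160B, Borrowings from CB −$181B
So the change in reserve balances that commercial banks hold at the Bank of Canada is -$21 billion.

-$21 billion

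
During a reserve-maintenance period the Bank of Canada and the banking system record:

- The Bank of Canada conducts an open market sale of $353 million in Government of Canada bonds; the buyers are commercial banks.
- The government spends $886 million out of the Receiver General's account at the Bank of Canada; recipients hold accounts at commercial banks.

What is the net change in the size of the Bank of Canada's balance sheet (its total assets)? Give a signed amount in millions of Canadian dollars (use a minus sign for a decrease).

Bank of Canada balance sheet:
  Assets:      Securities −$353M
  Liabilities: Bank reserves +$533M, Government deposits −$886M
Commercial banking system:
  Assets:      Reserves at CB +$533M, Securities +$353M
  Liabilities: Checkable deposits +$886M
Change in total Bank of Canada assets = -$353 million.

-$353 million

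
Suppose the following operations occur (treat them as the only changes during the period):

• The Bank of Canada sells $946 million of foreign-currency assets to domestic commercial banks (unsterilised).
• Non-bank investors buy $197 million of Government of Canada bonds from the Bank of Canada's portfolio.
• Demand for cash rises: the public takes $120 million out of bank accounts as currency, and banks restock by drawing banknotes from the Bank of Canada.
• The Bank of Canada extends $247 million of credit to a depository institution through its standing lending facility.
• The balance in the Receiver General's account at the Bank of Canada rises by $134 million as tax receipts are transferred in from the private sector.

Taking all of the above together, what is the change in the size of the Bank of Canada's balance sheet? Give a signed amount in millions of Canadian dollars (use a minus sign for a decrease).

FX sale $946 million: a Bank of Canada asset is shed → −$946M.
Asset sale (to non-banks) $197 million: a Bank of Canada asset is shed → −$197M.
Currency withdrawal $120 million: only the composition of liabilities changes → 0.
Discount-window loan $247 million: a Bank of Canada asset is acquired → +$247M.
Government account inflow $134 million: only the composition of liabilities changes → 0.
Net: −946 − 197 + 0 + 247 + 0 = -$896 million.

-$896 million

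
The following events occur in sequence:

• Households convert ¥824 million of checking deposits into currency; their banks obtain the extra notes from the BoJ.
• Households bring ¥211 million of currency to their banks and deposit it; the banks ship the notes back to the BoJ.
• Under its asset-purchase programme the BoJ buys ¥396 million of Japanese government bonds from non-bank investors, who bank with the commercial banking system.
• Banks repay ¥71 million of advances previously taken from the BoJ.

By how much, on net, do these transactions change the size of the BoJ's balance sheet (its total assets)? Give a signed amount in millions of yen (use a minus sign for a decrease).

Currency withdrawal ¥824 million: only the composition of liabilities changes → 0.
Currency deposit ¥211 million: only the composition of liabilities changes → 0.
Asset purchase (from non-banks) ¥396 million: a BoJ asset is acquired → +¥396M.
Discount-window repayment ¥71 million: a BoJ asset is shed → −¥71M.
Net: 0 + 0 + 396 − 71 = +¥325 million.

+¥325 million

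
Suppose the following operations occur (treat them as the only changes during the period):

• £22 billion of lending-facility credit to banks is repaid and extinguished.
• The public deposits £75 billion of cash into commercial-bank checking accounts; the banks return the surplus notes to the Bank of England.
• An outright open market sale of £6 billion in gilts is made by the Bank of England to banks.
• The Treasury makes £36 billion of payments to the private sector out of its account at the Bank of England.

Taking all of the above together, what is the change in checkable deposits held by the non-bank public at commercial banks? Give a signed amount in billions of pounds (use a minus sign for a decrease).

Discount-window repayment £22 billion: the counterparty is a bank, so public deposits are unchanged → 0.
Currency deposit £75 billion: non-bank counterparties' bank balances rise → +£75B.
OMO sale (to banks) £6 billion: the counterparty is a bank, so public deposits are unchanged → 0.
Government spending £36 billion: non-bank counterparties' bank balances rise → +£36B.
Net: 0 + 75 + 0 + 36 = +£111 billion.

+£111 billion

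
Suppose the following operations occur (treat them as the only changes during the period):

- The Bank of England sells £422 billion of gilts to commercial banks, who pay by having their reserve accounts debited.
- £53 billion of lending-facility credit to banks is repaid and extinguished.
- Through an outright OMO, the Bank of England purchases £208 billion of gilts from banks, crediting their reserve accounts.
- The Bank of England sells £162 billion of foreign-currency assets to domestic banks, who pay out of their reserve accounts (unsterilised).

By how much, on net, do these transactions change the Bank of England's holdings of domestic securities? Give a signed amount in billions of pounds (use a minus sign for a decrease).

OMO sale (to banks) £422 billion: securities removed from the Bank of England's portfolio → −£422B.
Discount-window repayment £53 billion: the Bank of England's securities portfolio is untouched → 0.
OMO purchase (from banks) £208 billion: securities added to the Bank of England's portfolio → +£208B.
FX sale £162 billion: the Bank of England's securities portfolio is untouched → 0.
Net: −422 + 0 + 208 + 0 = -£214 billion.

-£214 billion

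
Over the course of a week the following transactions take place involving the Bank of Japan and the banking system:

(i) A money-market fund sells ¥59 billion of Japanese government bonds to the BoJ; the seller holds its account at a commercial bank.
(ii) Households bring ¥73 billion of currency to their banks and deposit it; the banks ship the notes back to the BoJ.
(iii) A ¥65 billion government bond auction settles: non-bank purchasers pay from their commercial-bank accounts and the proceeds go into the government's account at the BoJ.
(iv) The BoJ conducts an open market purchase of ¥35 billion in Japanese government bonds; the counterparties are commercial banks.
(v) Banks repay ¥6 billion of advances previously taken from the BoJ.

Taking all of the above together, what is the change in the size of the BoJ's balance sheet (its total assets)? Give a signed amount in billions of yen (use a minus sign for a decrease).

Asset purchase (from non-banks) ¥59 billion: a BoJ asset is acquired → +¥59B.
Currency deposit ¥73 billion: only the composition of liabilities changes → 0.
Government account inflow ¥65 billion: only the composition of liabilities changes → 0.
OMO purchase (from banks) ¥35 billion: a BoJ asset is acquired → +¥35B.
Discount-window repayment ¥6 billion: a BoJ asset is shed → −¥6B.
Net: 59 + 0 + 0 + 35 − 6 = +¥88 billion.

+¥88 billion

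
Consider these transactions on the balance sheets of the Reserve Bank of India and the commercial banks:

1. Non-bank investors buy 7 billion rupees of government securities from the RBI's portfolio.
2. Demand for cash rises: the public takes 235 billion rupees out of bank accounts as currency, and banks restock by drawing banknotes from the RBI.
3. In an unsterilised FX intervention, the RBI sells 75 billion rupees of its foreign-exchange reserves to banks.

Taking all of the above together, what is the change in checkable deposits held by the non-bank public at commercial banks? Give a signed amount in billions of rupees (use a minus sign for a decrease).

-242 billion

Asset sale (to non-banks) 7 billion rupees: non-bank counterparties' bank balances fall → −7B.
Currency withdrawal 235 billion rupees: non-bank counterparties' bank balances fall → −235B.
FX sale 75 billion rupees: the counterparty is a bank, so public deposits are unchanged → 0.
Net: −7 − 235 + 0 = -242 billion.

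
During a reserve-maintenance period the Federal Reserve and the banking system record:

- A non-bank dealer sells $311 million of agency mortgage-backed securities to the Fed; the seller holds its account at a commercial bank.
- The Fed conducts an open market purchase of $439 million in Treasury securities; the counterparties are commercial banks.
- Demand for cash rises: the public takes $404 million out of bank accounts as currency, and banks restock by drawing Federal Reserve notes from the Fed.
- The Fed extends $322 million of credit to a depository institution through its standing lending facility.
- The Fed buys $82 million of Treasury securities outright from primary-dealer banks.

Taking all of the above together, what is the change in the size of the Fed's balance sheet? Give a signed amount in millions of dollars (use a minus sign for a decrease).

Fed balance sheet:
  Assets:      Securities +$832M, Loans to banks +$322M
  Liabilities: Bank reserves +$750M, Currency in circulation +$404M
Commercial banking system:
  Assets:      Reserves at CB +$750M, Securities −$521M
  Liabilities: Checkable deposits −$93M, Borrowings from CB +$322M
Change in total Fed assets = +$1154 million.

+$1154 million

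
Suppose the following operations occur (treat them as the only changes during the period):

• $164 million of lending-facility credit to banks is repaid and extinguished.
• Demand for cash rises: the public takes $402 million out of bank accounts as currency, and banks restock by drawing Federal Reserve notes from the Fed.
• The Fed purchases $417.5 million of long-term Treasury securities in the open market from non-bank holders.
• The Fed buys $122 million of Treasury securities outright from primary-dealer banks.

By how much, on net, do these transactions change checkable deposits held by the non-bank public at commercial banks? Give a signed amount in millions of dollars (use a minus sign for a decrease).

+$15.5 million

Discount-window repayment $164 million: the counterparty is a bank, so public deposits are unchanged → 0.
Currency withdrawal $402 million: non-bank counterparties' bank balances fall → −$402M.
Asset purchase (from non-banks) $417.5 million: non-bank counterparties' bank balances rise → +$417.5M.
OMO purchase (from banks) $122 million: the counterparty is a bank, so public deposits are unchanged → 0.
Net: 0 − 402 + 417.5 + 0 = +$15.5 million.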